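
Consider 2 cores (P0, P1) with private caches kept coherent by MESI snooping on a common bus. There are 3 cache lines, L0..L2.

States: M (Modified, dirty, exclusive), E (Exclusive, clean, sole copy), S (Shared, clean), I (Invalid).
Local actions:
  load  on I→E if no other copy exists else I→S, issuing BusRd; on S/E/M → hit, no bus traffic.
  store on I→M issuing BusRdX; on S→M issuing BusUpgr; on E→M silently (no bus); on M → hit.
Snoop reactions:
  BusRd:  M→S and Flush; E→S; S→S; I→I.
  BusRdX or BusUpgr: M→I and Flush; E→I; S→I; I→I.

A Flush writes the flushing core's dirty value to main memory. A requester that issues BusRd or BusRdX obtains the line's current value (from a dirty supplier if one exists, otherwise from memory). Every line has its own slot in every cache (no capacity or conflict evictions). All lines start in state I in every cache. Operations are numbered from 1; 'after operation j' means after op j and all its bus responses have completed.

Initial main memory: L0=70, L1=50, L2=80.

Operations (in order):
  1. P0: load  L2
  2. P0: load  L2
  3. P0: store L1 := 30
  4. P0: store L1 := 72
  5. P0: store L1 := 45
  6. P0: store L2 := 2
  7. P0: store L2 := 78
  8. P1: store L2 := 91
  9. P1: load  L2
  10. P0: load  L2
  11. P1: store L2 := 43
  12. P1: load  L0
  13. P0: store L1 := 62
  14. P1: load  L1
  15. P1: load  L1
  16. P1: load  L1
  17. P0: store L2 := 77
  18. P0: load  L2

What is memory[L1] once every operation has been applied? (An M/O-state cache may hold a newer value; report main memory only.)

step 1: P0: load  L2  ⟶  EI  (L2)  txn=BusRd  M[L2]=80
step 2: P0: load  L2  ⟶  EI  (L2)  txn=∅  M[L2]=80
step 3: P0: store L1 := 30  ⟶  MI  (L1)  txn=BusRdX  M[L1]=50
step 4: P0: store L1 := 72  ⟶  MI  (L1)  txn=∅  M[L1]=50
step 5: P0: store L1 := 45  ⟶  MI  (L1)  txn=∅  M[L1]=50
step 6: P0: store L2 := 2  ⟶  MI  (L2)  txn=∅  M[L2]=80
step 7: P0: store L2 := 78  ⟶  MI  (L2)  txn=∅  M[L2]=80
step 8: P1: store L2 := 91  ⟶  IM  (L2)  txn=BusRdX+Flush  M[L2]=78
step 9: P1: load  L2  ⟶  IM  (L2)  txn=∅  M[L2]=78
step 10: P0: load  L2  ⟶  SS  (L2)  txn=BusRd+Flush  M[L2]=91
step 11: P1: store L2 := 43  ⟶  IM  (L2)  txn=BusUpgr  M[L2]=91
step 12: P1: load  L0  ⟶  IE  (L0)  txn=BusRd  M[L0]=70
step 13: P0: store L1 := 62  ⟶  MI  (L1)  txn=∅  M[L1]=50
step 14: P1: load  L1  ⟶  SS  (L1)  txn=BusRd+Flush  M[L1]=62
step 15: P1: load  L1  ⟶  SS  (L1)  txn=∅  M[L1]=62
step 16: P1: load  L1  ⟶  SS  (L1)  txn=∅  M[L1]=62
step 17: P0: store L2 := 77  ⟶  MI  (L2)  txn=BusRdX+Flush  M[L2]=43
step 18: P0: load  L2  ⟶  MI  (L2)  txn=∅  M[L2]=43

memory[L1] = 62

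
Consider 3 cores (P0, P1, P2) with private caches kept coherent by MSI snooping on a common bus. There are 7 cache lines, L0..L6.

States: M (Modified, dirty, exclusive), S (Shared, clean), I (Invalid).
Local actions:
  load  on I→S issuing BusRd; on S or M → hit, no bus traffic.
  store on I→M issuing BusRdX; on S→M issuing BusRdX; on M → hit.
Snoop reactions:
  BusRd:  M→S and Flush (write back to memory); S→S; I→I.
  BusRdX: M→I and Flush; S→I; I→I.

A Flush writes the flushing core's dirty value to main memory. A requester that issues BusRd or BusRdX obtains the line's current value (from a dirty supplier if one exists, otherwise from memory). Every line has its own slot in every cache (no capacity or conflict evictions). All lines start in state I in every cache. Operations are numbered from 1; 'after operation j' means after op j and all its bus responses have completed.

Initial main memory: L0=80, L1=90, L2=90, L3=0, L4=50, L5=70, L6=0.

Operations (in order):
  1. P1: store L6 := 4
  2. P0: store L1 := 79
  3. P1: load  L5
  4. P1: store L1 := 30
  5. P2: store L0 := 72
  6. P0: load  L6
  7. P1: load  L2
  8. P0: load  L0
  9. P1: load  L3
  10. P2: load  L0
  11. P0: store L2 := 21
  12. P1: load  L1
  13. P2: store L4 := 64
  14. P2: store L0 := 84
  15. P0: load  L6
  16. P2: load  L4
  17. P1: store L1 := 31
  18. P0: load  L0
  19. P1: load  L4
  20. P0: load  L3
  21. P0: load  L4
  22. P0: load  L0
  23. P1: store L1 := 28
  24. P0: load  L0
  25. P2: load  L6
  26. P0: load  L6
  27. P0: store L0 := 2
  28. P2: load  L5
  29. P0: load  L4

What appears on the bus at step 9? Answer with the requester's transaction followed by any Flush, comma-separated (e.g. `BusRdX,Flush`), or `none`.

bus = BusRd

  op1 P1: store L6 := 4 → I/M/I on L6; bus BusRdX; mem=0
  op2 P0: store L1 := 79 → M/I/I on L1; bus BusRdX; mem=90
  op3 P1: load  L5 → I/S/I on L5; bus BusRd; mem=70
  op4 P1: store L1 := 30 → I/M/I on L1; bus BusRdX Flush; mem=79
  op5 P2: store L0 := 72 → I/I/M on L0; bus BusRdX; mem=80
  op6 P0: load  L6 → S/S/I on L6; bus BusRd Flush; mem=4
  op7 P1: load  L2 → I/S/I on L2; bus BusRd; mem=90
  op8 P0: load  L0 → S/I/S on L0; bus BusRd Flush; mem=72
  op9 P1: load  L3 → I/S/I on L3; bus BusRd; mem=0
  op10 P2: load  L0 → S/I/S on L0; bus (none); mem=72
  op11 P0: store L2 := 21 → M/I/I on L2; bus BusRdX; mem=90
  op12 P1: load  L1 → I/M/I on L1; bus (none); mem=79
  op13 P2: store L4 := 64 → I/I/M on L4; bus BusRdX; mem=50
  op14 P2: store L0 := 84 → I/I/M on L0; bus BusRdX; mem=72
  op15 P0: load  L6 → S/S/I on L6; bus (none); mem=4
  op16 P2: load  L4 → I/I/M on L4; bus (none); mem=50
  op17 P1: store L1 := 31 → I/M/I on L1; bus (none); mem=79
  op18 P0: load  L0 → S/I/S on L0; bus BusRd Flush; mem=84
  op19 P1: load  L4 → I/S/S on L4; bus BusRd Flush; mem=64
  op20 P0: load  L3 → S/S/I on L3; bus BusRd; mem=0
  op21 P0: load  L4 → S/S/S on L4; bus BusRd; mem=64
  op22 P0: load  L0 → S/I/S on L0; bus (none); mem=84
  op23 P1: store L1 := 28 → I/M/I on L1; bus (none); mem=79
  op24 P0: load  L0 → S/I/S on L0; bus (none); mem=84
  op25 P2: load  L6 → S/S/S on L6; bus BusRd; mem=4
  op26 P0: load  L6 → S/S/S on L6; bus (none); mem=4
  op27 P0: store L0 := 2 → M/I/I on L0; bus BusRdX; mem=84
  op28 P2: load  L5 → I/S/S on L5; bus BusRd; mem=70
  op29 P0: load  L4 → S/S/S on L4; bus (none); mem=64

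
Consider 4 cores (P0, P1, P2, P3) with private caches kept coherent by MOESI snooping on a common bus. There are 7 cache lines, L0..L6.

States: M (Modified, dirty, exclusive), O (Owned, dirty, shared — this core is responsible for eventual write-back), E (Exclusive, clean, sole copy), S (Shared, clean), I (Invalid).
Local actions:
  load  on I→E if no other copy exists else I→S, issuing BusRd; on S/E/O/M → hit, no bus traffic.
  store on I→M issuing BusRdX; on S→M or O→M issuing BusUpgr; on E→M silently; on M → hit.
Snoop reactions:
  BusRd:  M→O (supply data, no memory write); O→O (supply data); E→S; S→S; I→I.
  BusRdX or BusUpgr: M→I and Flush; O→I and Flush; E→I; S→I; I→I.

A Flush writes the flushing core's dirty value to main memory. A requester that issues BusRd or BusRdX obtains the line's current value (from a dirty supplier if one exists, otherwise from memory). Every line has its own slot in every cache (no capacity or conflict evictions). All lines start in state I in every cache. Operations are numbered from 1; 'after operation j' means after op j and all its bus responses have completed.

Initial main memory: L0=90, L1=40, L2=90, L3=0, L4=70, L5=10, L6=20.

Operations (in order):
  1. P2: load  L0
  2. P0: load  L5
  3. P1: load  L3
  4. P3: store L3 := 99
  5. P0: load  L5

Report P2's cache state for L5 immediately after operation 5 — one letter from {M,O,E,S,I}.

  op1 P2: load  L0 → I/I/E/I on L0; bus BusRd; mem=90
  op2 P0: load  L5 → E/I/I/I on L5; bus BusRd; mem=10
  op3 P1: load  L3 → I/E/I/I on L3; bus BusRd; mem=0
  op4 P3: store L3 := 99 → I/I/I/M on L3; bus BusRdX; mem=0
  op5 P0: load  L5 → E/I/I/I on L5; bus (none); mem=10

state = I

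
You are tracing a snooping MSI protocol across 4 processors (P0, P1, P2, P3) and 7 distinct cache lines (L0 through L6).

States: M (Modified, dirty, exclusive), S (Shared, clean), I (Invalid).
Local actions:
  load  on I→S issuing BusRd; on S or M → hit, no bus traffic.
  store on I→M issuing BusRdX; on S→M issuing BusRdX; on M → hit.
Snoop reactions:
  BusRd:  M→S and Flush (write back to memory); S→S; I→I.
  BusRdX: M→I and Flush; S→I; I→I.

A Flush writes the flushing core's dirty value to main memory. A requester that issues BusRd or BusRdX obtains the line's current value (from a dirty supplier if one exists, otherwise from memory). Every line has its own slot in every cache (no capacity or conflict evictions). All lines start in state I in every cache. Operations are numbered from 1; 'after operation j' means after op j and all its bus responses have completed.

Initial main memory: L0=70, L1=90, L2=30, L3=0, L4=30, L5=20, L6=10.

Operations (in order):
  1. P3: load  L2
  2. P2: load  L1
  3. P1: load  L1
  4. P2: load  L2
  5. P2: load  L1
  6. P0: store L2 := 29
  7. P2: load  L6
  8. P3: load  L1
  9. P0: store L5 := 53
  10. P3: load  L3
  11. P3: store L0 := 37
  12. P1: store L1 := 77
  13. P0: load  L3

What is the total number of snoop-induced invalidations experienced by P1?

invalidations = 0

step 1: P3: load  L2  ⟶  IIIS  (L2)  txn=BusRd  M[L2]=30
step 2: P2: load  L1  ⟶  IISI  (L1)  txn=BusRd  M[L1]=90
step 3: P1: load  L1  ⟶  ISSI  (L1)  txn=BusRd  M[L1]=90
step 4: P2: load  L2  ⟶  IISS  (L2)  txn=BusRd  M[L2]=30
step 5: P2: load  L1  ⟶  ISSI  (L1)  txn=∅  M[L1]=90
step 6: P0: store L2 := 29  ⟶  MIII  (L2)  txn=BusRdX  M[L2]=30
step 7: P2: load  L6  ⟶  IISI  (L6)  txn=BusRd  M[L6]=10
step 8: P3: load  L1  ⟶  ISSS  (L1)  txn=BusRd  M[L1]=90
step 9: P0: store L5 := 53  ⟶  MIII  (L5)  txn=BusRdX  M[L5]=20
step 10: P3: load  L3  ⟶  IIIS  (L3)  txn=BusRd  M[L3]=0
step 11: P3: store L0 := 37  ⟶  IIIM  (L0)  txn=BusRdX  M[L0]=70
step 12: P1: store L1 := 77  ⟶  IMII  (L1)  txn=BusRdX  M[L1]=90
step 13: P0: load  L3  ⟶  SIIS  (L3)  txn=BusRd  M[L3]=0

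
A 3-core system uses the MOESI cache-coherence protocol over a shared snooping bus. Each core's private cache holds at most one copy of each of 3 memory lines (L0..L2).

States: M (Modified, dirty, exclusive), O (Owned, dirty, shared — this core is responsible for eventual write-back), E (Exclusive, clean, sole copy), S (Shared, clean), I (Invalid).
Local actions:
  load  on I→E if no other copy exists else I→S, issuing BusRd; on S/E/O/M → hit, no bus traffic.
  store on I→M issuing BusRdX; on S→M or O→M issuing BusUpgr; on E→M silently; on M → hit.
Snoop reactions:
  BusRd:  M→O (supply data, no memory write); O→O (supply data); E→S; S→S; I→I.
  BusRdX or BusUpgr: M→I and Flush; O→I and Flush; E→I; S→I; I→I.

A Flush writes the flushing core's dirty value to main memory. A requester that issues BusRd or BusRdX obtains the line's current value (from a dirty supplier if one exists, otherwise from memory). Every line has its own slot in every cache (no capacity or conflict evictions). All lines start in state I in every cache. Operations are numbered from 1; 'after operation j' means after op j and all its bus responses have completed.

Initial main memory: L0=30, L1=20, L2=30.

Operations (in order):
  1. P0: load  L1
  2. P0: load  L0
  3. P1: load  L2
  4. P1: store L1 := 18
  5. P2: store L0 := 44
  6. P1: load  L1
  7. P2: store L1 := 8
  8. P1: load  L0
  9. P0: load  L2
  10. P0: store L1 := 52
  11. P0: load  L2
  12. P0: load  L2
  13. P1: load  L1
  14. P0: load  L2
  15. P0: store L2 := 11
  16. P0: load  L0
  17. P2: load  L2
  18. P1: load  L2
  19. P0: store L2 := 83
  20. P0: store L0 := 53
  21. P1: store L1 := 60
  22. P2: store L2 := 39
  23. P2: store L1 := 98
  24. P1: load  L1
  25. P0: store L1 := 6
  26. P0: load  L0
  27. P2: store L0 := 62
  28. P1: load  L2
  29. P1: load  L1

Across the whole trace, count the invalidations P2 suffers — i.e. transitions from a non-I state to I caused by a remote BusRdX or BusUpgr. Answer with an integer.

invalidations = 4

step 1: P0: load  L1  ⟶  EII  (L1)  txn=BusRd  M[L1]=20
step 2: P0: load  L0  ⟶  EII  (L0)  txn=BusRd  M[L0]=30
step 3: P1: load  L2  ⟶  IEI  (L2)  txn=BusRd  M[L2]=30
step 4: P1: store L1 := 18  ⟶  IMI  (L1)  txn=BusRdX  M[L1]=20
step 5: P2: store L0 := 44  ⟶  IIM  (L0)  txn=BusRdX  M[L0]=30
step 6: P1: load  L1  ⟶  IMI  (L1)  txn=∅  M[L1]=20
step 7: P2: store L1 := 8  ⟶  IIM  (L1)  txn=BusRdX+Flush  M[L1]=18
step 8: P1: load  L0  ⟶  ISO  (L0)  txn=BusRd  M[L0]=30
step 9: P0: load  L2  ⟶  SSI  (L2)  txn=BusRd  M[L2]=30
step 10: P0: store L1 := 52  ⟶  MII  (L1)  txn=BusRdX+Flush  M[L1]=8
step 11: P0: load  L2  ⟶  SSI  (L2)  txn=∅  M[L2]=30
step 12: P0: load  L2  ⟶  SSI  (L2)  txn=∅  M[L2]=30
step 13: P1: load  L1  ⟶  OSI  (L1)  txn=BusRd  M[L1]=8
step 14: P0: load  L2  ⟶  SSI  (L2)  txn=∅  M[L2]=30
step 15: P0: store L2 := 11  ⟶  MII  (L2)  txn=BusUpgr  M[L2]=30
step 16: P0: load  L0  ⟶  SSO  (L0)  txn=BusRd  M[L0]=30
step 17: P2: load  L2  ⟶  OIS  (L2)  txn=BusRd  M[L2]=30
step 18: P1: load  L2  ⟶  OSS  (L2)  txn=BusRd  M[L2]=30
step 19: P0: store L2 := 83  ⟶  MII  (L2)  txn=BusUpgr  M[L2]=30
step 20: P0: store L0 := 53  ⟶  MII  (L0)  txn=BusUpgr+Flush  M[L0]=44
step 21: P1: store L1 := 60  ⟶  IMI  (L1)  txn=BusUpgr+Flush  M[L1]=52
step 22: P2: store L2 := 39  ⟶  IIM  (L2)  txn=BusRdX+Flush  M[L2]=83
step 23: P2: store L1 := 98  ⟶  IIM  (L1)  txn=BusRdX+Flush  M[L1]=60
step 24: P1: load  L1  ⟶  ISO  (L1)  txn=BusRd  M[L1]=60
step 25: P0: store L1 := 6  ⟶  MII  (L1)  txn=BusRdX+Flush  M[L1]=98
step 26: P0: load  L0  ⟶  MII  (L0)  txn=∅  M[L0]=44
step 27: P2: store L0 := 62  ⟶  IIM  (L0)  txn=BusRdX+Flush  M[L0]=53
step 28: P1: load  L2  ⟶  ISO  (L2)  txn=BusRd  M[L2]=83
step 29: P1: load  L1  ⟶  OSI  (L1)  txn=BusRd  M[L1]=98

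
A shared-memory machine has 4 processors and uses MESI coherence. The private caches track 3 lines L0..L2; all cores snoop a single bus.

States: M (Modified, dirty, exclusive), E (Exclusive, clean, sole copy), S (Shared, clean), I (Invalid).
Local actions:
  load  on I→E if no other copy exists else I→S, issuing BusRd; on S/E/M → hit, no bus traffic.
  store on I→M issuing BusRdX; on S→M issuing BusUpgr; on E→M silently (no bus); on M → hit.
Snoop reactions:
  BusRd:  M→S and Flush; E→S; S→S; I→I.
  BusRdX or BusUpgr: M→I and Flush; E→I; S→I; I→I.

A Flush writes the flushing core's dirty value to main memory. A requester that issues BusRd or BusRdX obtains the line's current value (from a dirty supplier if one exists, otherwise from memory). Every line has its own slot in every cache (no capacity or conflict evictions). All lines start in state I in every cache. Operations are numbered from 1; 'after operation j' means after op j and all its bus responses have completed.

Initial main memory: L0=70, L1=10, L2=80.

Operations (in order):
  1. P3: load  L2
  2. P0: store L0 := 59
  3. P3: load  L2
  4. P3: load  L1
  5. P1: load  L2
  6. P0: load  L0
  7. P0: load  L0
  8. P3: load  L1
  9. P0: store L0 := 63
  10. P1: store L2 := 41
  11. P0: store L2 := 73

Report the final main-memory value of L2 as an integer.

memory[L2] = 41

[1] P3: load  L2 | P0:I, P1:I, P2:I, P3:E(80) | bus: BusRd
[2] P0: store L0 := 59 | P0:M(59), P1:I, P2:I, P3:I | bus: BusRdX
[3] P3: load  L2 | P0:I, P1:I, P2:I, P3:E(80) | bus: none
[4] P3: load  L1 | P0:I, P1:I, P2:I, P3:E(10) | bus: BusRd
[5] P1: load  L2 | P0:I, P1:S(80), P2:I, P3:S(80) | bus: BusRd
[6] P0: load  L0 | P0:M(59), P1:I, P2:I, P3:I | bus: none
[7] P0: load  L0 | P0:M(59), P1:I, P2:I, P3:I | bus: none
[8] P3: load  L1 | P0:I, P1:I, P2:I, P3:E(10) | bus: none
[9] P0: store L0 := 63 | P0:M(63), P1:I, P2:I, P3:I | bus: none
[10] P1: store L2 := 41 | P0:I, P1:M(41), P2:I, P3:I | bus: BusUpgr
[11] P0: store L2 := 73 | P0:M(73), P1:I, P2:I, P3:I | bus: BusRdX,Flush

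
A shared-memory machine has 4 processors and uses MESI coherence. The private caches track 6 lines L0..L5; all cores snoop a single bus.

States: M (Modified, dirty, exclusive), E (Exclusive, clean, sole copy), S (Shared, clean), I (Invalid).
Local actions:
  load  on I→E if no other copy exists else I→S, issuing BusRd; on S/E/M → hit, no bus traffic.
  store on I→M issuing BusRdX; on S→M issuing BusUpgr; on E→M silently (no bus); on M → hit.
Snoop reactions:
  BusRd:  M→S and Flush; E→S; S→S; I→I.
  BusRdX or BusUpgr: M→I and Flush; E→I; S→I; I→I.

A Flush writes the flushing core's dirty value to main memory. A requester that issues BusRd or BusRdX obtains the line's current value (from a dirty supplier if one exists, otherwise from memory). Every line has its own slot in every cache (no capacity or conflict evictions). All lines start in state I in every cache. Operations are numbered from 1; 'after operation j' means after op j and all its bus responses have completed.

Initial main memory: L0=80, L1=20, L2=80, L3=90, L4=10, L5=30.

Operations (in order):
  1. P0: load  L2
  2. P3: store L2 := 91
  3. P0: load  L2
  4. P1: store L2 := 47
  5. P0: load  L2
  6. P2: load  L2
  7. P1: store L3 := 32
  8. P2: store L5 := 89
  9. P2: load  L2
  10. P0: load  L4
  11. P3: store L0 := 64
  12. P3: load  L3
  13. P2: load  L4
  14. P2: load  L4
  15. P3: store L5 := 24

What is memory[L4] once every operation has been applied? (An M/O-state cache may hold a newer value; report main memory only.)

[1] P0: load  L2 | P0:E(80), P1:I, P2:I, P3:I | bus: BusRd
[2] P3: store L2 := 91 | P0:I, P1:I, P2:I, P3:M(91) | bus: BusRdX
[3] P0: load  L2 | P0:S(91), P1:I, P2:I, P3:S(91) | bus: BusRd,Flush
[4] P1: store L2 := 47 | P0:I, P1:M(47), P2:I, P3:I | bus: BusRdX
[5] P0: load  L2 | P0:S(47), P1:S(47), P2:I, P3:I | bus: BusRd,Flush
[6] P2: load  L2 | P0:S(47), P1:S(47), P2:S(47), P3:I | bus: BusRd
[7] P1: store L3 := 32 | P0:I, P1:M(32), P2:I, P3:I | bus: BusRdX
[8] P2: store L5 := 89 | P0:I, P1:I, P2:M(89), P3:I | bus: BusRdX
[9] P2: load  L2 | P0:S(47), P1:S(47), P2:S(47), P3:I | bus: none
[10] P0: load  L4 | P0:E(10), P1:I, P2:I, P3:I | bus: BusRd
[11] P3: store L0 := 64 | P0:I, P1:I, P2:I, P3:M(64) | bus: BusRdX
[12] P3: load  L3 | P0:I, P1:S(32), P2:I, P3:S(32) | bus: BusRd,Flush
[13] P2: load  L4 | P0:S(10), P1:I, P2:S(10), P3:I | bus: BusRd
[14] P2: load  L4 | P0:S(10), P1:I, P2:S(10), P3:I | bus: none
[15] P3: store L5 := 24 | P0:I, P1:I, P2:I, P3:M(24) | bus: BusRdX,Flush

memory[L4] = 10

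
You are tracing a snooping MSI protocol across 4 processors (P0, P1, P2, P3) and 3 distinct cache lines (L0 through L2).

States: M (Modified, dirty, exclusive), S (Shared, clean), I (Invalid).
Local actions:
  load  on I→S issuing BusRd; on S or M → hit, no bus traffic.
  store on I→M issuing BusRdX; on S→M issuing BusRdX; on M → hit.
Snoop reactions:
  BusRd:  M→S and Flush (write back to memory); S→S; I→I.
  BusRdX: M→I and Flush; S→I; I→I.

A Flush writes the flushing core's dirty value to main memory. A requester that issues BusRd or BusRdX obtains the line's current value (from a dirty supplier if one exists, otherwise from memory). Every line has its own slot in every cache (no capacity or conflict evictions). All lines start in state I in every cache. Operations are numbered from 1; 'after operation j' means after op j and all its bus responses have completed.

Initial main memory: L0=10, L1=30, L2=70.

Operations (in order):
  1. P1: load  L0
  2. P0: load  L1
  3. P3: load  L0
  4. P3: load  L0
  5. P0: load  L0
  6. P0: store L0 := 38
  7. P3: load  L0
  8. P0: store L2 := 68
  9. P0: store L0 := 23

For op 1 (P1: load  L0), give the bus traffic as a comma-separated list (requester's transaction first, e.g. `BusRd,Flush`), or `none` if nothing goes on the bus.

  op1 P1: load  L0 → I/S/I/I on L0; bus BusRd; mem=10
  op2 P0: load  L1 → S/I/I/I on L1; bus BusRd; mem=30
  op3 P3: load  L0 → I/S/I/S on L0; bus BusRd; mem=10
  op4 P3: load  L0 → I/S/I/S on L0; bus (none); mem=10
  op5 P0: load  L0 → S/S/I/S on L0; bus BusRd; mem=10
  op6 P0: store L0 := 38 → M/I/I/I on L0; bus BusRdX; mem=10
  op7 P3: load  L0 → S/I/I/S on L0; bus BusRd Flush; mem=38
  op8 P0: store L2 := 68 → M/I/I/I on L2; bus BusRdX; mem=70
  op9 P0: store L0 := 23 → M/I/I/I on L0; bus BusRdX; mem=38

bus = BusRd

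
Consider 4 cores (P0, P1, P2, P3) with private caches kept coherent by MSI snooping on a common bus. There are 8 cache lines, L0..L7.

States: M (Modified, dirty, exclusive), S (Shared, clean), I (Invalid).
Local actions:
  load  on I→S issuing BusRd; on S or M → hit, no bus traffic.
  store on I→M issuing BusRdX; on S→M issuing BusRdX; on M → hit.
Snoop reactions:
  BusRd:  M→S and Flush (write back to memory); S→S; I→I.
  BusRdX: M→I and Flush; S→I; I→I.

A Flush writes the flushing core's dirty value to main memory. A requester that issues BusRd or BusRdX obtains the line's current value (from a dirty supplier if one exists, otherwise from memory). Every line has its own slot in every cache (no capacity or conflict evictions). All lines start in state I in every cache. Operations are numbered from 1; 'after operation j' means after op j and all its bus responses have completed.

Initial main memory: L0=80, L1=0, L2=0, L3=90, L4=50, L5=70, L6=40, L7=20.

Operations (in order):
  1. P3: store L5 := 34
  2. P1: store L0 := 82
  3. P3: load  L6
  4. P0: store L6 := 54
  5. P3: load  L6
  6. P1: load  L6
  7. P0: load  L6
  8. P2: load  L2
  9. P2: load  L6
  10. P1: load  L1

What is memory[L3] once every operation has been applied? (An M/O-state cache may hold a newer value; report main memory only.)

memory[L3] = 90

  op1 P3: store L5 := 34 → I/I/I/M on L5; bus BusRdX; mem=70
  op2 P1: store L0 := 82 → I/M/I/I on L0; bus BusRdX; mem=80
  op3 P3: load  L6 → I/I/I/S on L6; bus BusRd; mem=40
  op4 P0: store L6 := 54 → M/I/I/I on L6; bus BusRdX; mem=40
  op5 P3: load  L6 → S/I/I/S on L6; bus BusRd Flush; mem=54
  op6 P1: load  L6 → S/S/I/S on L6; bus BusRd; mem=54
  op7 P0: load  L6 → S/S/I/S on L6; bus (none); mem=54
  op8 P2: load  L2 → I/I/S/I on L2; bus BusRd; mem=0
  op9 P2: load  L6 → S/S/S/S on L6; bus BusRd; mem=54
  op10 P1: load  L1 → I/S/I/I on L1; bus BusRd; mem=0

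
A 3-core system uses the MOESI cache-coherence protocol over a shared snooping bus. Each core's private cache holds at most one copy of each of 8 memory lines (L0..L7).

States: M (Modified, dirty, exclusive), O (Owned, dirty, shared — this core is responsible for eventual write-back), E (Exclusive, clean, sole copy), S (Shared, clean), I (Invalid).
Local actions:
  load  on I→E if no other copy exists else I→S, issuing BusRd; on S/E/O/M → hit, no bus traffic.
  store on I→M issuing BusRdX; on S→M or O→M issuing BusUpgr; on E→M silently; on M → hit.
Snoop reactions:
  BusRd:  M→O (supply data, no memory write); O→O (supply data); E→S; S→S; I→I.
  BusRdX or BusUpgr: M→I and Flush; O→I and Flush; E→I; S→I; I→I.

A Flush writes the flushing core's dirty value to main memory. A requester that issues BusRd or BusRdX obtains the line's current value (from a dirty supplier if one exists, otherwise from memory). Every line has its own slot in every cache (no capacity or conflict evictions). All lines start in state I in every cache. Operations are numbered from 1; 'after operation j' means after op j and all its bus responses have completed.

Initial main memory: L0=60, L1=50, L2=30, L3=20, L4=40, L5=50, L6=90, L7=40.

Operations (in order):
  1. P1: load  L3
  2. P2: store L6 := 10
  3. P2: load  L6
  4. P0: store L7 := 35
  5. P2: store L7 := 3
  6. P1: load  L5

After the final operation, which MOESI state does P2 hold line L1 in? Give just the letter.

step 1: P1: load  L3  ⟶  IEI  (L3)  txn=BusRd  M[L3]=20
step 2: P2: store L6 := 10  ⟶  IIM  (L6)  txn=BusRdX  M[L6]=90
step 3: P2: load  L6  ⟶  IIM  (L6)  txn=∅  M[L6]=90
step 4: P0: store L7 := 35  ⟶  MII  (L7)  txn=BusRdX  M[L7]=40
step 5: P2: store L7 := 3  ⟶  IIM  (L7)  txn=BusRdX+Flush  M[L7]=35
step 6: P1: load  L5  ⟶  IEI  (L5)  txn=BusRd  M[L5]=50

state = I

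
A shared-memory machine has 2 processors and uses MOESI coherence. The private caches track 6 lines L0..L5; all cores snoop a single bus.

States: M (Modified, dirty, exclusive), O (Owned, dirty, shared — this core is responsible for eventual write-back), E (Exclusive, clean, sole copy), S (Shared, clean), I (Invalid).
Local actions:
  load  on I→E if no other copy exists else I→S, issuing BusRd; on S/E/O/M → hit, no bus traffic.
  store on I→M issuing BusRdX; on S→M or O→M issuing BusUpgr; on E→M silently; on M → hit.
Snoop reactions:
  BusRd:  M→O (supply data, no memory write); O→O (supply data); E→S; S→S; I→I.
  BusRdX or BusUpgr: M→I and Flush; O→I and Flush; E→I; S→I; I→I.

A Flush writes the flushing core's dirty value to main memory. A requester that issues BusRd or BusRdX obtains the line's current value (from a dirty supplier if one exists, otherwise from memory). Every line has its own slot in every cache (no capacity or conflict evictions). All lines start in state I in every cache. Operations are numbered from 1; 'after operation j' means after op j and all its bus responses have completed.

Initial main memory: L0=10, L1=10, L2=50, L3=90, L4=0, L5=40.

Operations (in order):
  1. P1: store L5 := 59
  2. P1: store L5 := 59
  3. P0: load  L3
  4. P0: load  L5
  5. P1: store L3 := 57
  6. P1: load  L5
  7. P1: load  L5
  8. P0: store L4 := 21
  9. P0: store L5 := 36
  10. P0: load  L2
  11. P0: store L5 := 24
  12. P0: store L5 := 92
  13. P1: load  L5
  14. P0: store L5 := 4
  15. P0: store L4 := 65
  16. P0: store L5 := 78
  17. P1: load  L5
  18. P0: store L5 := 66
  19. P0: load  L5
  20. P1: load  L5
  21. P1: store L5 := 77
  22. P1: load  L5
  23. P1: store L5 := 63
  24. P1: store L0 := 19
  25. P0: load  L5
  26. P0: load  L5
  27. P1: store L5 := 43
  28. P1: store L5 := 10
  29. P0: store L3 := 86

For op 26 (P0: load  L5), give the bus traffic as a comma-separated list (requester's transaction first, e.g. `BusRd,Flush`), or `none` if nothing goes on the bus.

  op1 P1: store L5 := 59 → I/M on L5; bus BusRdX; mem=40
  op2 P1: store L5 := 59 → I/M on L5; bus (none); mem=40
  op3 P0: load  L3 → E/I on L3; bus BusRd; mem=90
  op4 P0: load  L5 → S/O on L5; bus BusRd; mem=40
  op5 P1: store L3 := 57 → I/M on L3; bus BusRdX; mem=90
  op6 P1: load  L5 → S/O on L5; bus (none); mem=40
  op7 P1: load  L5 → S/O on L5; bus (none); mem=40
  op8 P0: store L4 := 21 → M/I on L4; bus BusRdX; mem=0
  op9 P0: store L5 := 36 → M/I on L5; bus BusUpgr Flush; mem=59
  op10 P0: load  L2 → E/I on L2; bus BusRd; mem=50
  op11 P0: store L5 := 24 → M/I on L5; bus (none); mem=59
  op12 P0: store L5 := 92 → M/I on L5; bus (none); mem=59
  op13 P1: load  L5 → O/S on L5; bus BusRd; mem=59
  op14 P0: store L5 := 4 → M/I on L5; bus BusUpgr; mem=59
  op15 P0: store L4 := 65 → M/I on L4; bus (none); mem=0
  op16 P0: store L5 := 78 → M/I on L5; bus (none); mem=59
  op17 P1: load  L5 → O/S on L5; bus BusRd; mem=59
  op18 P0: store L5 := 66 → M/I on L5; bus BusUpgr; mem=59
  op19 P0: load  L5 → M/I on L5; bus (none); mem=59
  op20 P1: load  L5 → O/S on L5; bus BusRd; mem=59
  op21 P1: store L5 := 77 → I/M on L5; bus BusUpgr Flush; mem=66
  op22 P1: load  L5 → I/M on L5; bus (none); mem=66
  op23 P1: store L5 := 63 → I/M on L5; bus (none); mem=66
  op24 P1: store L0 := 19 → I/M on L0; bus BusRdX; mem=10
  op25 P0: load  L5 → S/O on L5; bus BusRd; mem=66
  op26 P0: load  L5 → S/O on L5; bus (none); mem=66
  op27 P1: store L5 := 43 → I/M on L5; bus BusUpgr; mem=66
  op28 P1: store L5 := 10 → I/M on L5; bus (none); mem=66
  op29 P0: store L3 := 86 → M/I on L3; bus BusRdX Flush; mem=57

bus = none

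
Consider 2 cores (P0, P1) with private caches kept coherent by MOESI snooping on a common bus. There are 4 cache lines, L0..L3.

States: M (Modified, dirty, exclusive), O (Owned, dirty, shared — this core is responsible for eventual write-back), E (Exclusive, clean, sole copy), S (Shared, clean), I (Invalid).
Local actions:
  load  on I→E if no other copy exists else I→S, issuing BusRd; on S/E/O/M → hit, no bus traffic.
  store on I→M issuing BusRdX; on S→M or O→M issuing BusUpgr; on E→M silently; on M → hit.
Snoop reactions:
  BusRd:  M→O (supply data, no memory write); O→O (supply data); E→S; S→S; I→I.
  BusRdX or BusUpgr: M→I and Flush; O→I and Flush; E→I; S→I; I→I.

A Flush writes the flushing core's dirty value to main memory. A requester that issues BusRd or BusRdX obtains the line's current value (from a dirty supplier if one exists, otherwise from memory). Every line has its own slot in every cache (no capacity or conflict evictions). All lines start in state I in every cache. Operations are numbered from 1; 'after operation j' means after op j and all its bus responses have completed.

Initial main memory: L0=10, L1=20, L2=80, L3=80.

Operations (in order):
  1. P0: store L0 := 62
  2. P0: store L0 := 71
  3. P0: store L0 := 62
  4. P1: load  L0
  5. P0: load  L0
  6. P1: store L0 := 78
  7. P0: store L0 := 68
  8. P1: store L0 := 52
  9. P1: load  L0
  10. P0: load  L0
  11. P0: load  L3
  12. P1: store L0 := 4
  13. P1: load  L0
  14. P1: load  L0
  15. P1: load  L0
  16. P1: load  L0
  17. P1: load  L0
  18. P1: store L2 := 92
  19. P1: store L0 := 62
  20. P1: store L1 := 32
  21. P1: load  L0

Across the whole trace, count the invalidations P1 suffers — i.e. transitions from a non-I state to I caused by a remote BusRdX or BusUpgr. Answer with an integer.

  op1 P0: store L0 := 62 → M/I on L0; bus BusRdX; mem=10
  op2 P0: store L0 := 71 → M/I on L0; bus (none); mem=10
  op3 P0: store L0 := 62 → M/I on L0; bus (none); mem=10
  op4 P1: load  L0 → O/S on L0; bus BusRd; mem=10
  op5 P0: load  L0 → O/S on L0; bus (none); mem=10
  op6 P1: store L0 := 78 → I/M on L0; bus BusUpgr Flush; mem=62
  op7 P0: store L0 := 68 → M/I on L0; bus BusRdX Flush; mem=78
  op8 P1: store L0 := 52 → I/M on L0; bus BusRdX Flush; mem=68
  op9 P1: load  L0 → I/M on L0; bus (none); mem=68
  op10 P0: load  L0 → S/O on L0; bus BusRd; mem=68
  op11 P0: load  L3 → E/I on L3; bus BusRd; mem=80
  op12 P1: store L0 := 4 → I/M on L0; bus BusUpgr; mem=68
  op13 P1: load  L0 → I/M on L0; bus (none); mem=68
  op14 P1: load  L0 → I/M on L0; bus (none); mem=68
  op15 P1: load  L0 → I/M on L0; bus (none); mem=68
  op16 P1: load  L0 → I/M on L0; bus (none); mem=68
  op17 P1: load  L0 → I/M on L0; bus (none); mem=68
  op18 P1: store L2 := 92 → I/M on L2; bus BusRdX; mem=80
  op19 P1: store L0 := 62 → I/M on L0; bus (none); mem=68
  op20 P1: store L1 := 32 → I/M on L1; bus BusRdX; mem=20
  op21 P1: load  L0 → I/M on L0; bus (none); mem=68

invalidations = 1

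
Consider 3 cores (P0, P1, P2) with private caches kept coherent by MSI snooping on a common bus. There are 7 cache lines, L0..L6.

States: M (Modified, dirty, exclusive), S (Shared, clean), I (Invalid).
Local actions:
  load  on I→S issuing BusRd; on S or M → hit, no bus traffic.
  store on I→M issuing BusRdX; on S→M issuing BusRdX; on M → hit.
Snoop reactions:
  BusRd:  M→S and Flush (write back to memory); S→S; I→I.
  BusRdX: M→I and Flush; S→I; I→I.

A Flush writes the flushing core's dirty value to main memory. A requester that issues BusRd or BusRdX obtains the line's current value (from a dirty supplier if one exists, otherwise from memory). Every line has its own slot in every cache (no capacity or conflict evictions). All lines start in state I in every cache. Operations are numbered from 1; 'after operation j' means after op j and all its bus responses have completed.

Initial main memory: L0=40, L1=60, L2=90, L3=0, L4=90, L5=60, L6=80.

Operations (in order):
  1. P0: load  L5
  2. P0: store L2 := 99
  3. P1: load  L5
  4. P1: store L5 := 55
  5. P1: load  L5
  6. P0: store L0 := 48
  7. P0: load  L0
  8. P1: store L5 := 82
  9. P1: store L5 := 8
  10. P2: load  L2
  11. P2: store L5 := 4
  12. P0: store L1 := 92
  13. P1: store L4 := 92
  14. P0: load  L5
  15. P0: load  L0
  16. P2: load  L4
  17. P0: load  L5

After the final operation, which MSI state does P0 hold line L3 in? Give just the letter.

state = I

step 1: P0: load  L5  ⟶  SII  (L5)  txn=BusRd  M[L5]=60
step 2: P0: store L2 := 99  ⟶  MII  (L2)  txn=BusRdX  M[L2]=90
step 3: P1: load  L5  ⟶  SSI  (L5)  txn=BusRd  M[L5]=60
step 4: P1: store L5 := 55  ⟶  IMI  (L5)  txn=BusRdX  M[L5]=60
step 5: P1: load  L5  ⟶  IMI  (L5)  txn=∅  M[L5]=60
step 6: P0: store L0 := 48  ⟶  MII  (L0)  txn=BusRdX  M[L0]=40
step 7: P0: load  L0  ⟶  MII  (L0)  txn=∅  M[L0]=40
step 8: P1: store L5 := 82  ⟶  IMI  (L5)  txn=∅  M[L5]=60
step 9: P1: store L5 := 8  ⟶  IMI  (L5)  txn=∅  M[L5]=60
step 10: P2: load  L2  ⟶  SIS  (L2)  txn=BusRd+Flush  M[L2]=99
step 11: P2: store L5 := 4  ⟶  IIM  (L5)  txn=BusRdX+Flush  M[L5]=8
step 12: P0: store L1 := 92  ⟶  MII  (L1)  txn=BusRdX  M[L1]=60
step 13: P1: store L4 := 92  ⟶  IMI  (L4)  txn=BusRdX  M[L4]=90
step 14: P0: load  L5  ⟶  SIS  (L5)  txn=BusRd+Flush  M[L5]=4
step 15: P0: load  L0  ⟶  MII  (L0)  txn=∅  M[L0]=40
step 16: P2: load  L4  ⟶  ISS  (L4)  txn=BusRd+Flush  M[L4]=92
step 17: P0: load  L5  ⟶  SIS  (L5)  txn=∅  M[L5]=4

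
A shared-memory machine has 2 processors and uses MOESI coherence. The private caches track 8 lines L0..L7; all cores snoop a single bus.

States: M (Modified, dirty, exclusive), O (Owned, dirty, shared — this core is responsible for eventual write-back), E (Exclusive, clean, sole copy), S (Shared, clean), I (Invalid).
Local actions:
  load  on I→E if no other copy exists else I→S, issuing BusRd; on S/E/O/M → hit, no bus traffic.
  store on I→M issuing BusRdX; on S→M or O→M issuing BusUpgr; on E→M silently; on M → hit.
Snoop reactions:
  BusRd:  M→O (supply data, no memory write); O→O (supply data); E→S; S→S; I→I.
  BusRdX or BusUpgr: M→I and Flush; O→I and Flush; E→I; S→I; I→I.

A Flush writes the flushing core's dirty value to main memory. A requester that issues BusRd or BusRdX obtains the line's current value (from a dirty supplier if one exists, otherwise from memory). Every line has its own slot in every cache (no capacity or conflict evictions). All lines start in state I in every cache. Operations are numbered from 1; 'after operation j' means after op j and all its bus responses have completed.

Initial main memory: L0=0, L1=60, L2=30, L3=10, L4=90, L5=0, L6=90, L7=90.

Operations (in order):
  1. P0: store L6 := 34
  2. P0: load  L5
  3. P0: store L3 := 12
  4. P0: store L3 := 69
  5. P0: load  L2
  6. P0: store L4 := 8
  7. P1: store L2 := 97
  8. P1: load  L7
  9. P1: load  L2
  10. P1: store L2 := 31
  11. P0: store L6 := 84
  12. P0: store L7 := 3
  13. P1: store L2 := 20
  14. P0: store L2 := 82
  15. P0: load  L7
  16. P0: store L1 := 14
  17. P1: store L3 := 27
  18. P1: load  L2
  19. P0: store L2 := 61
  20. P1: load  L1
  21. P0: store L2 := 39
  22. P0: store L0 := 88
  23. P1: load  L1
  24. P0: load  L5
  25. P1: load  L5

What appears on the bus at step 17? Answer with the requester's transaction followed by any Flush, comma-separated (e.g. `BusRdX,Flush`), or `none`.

1. P0: store L6 := 34  bus=[BusRdX]  L6: P0=M P1=I  mem[L6]=90
2. P0: load  L5  bus=[BusRd]  L5: P0=E P1=I  mem[L5]=0
3. P0: store L3 := 12  bus=[BusRdX]  L3: P0=M P1=I  mem[L3]=10
4. P0: store L3 := 69  bus=[-]  L3: P0=M P1=I  mem[L3]=10
5. P0: load  L2  bus=[BusRd]  L2: P0=E P1=I  mem[L2]=30
6. P0: store L4 := 8  bus=[BusRdX]  L4: P0=M P1=I  mem[L4]=90
7. P1: store L2 := 97  bus=[BusRdX]  L2: P0=I P1=M  mem[L2]=30
8. P1: load  L7  bus=[BusRd]  L7: P0=I P1=E  mem[L7]=90
9. P1: load  L2  bus=[-]  L2: P0=I P1=M  mem[L2]=30
10. P1: store L2 := 31  bus=[-]  L2: P0=I P1=M  mem[L2]=30
11. P0: store L6 := 84  bus=[-]  L6: P0=M P1=I  mem[L6]=90
12. P0: store L7 := 3  bus=[BusRdX]  L7: P0=M P1=I  mem[L7]=90
13. P1: store L2 := 20  bus=[-]  L2: P0=I P1=M  mem[L2]=30
14. P0: store L2 := 82  bus=[BusRdX,Flush]  L2: P0=M P1=I  mem[L2]=20
15. P0: load  L7  bus=[-]  L7: P0=M P1=I  mem[L7]=90
16. P0: store L1 := 14  bus=[BusRdX]  L1: P0=M P1=I  mem[L1]=60
17. P1: store L3 := 27  bus=[BusRdX,Flush]  L3: P0=I P1=M  mem[L3]=69
18. P1: load  L2  bus=[BusRd]  L2: P0=O P1=S  mem[L2]=20
19. P0: store L2 := 61  bus=[BusUpgr]  L2: P0=M P1=I  mem[L2]=20
20. P1: load  L1  bus=[BusRd]  L1: P0=O P1=S  mem[L1]=60
21. P0: store L2 := 39  bus=[-]  L2: P0=M P1=I  mem[L2]=20
22. P0: store L0 := 88  bus=[BusRdX]  L0: P0=M P1=I  mem[L0]=0
23. P1: load  L1  bus=[-]  L1: P0=O P1=S  mem[L1]=60
24. P0: load  L5  bus=[-]  L5: P0=E P1=I  mem[L5]=0
25. P1: load  L5  bus=[BusRd]  L5: P0=S P1=S  mem[L5]=0

bus = BusRdX,Flush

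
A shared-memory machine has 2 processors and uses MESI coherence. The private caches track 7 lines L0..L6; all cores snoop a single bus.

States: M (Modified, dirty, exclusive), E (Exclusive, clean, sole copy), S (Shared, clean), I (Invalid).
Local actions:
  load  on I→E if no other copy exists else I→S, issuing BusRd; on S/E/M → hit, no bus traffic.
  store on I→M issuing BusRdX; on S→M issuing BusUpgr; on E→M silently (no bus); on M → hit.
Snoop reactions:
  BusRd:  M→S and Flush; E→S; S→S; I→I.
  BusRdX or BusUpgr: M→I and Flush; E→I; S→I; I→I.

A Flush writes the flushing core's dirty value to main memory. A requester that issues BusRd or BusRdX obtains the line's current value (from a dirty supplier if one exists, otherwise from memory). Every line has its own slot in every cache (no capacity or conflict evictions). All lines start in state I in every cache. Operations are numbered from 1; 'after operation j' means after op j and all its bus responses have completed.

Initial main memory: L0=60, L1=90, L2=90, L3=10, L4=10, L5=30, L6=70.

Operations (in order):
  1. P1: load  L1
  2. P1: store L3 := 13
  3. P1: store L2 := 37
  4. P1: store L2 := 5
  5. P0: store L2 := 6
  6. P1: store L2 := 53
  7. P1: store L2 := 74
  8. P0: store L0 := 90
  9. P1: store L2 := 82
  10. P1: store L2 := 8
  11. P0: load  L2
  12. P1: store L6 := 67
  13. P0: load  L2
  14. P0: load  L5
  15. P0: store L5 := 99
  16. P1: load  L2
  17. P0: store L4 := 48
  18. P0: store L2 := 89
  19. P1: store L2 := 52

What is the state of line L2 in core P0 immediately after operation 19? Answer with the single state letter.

  op1 P1: load  L1 → I/E on L1; bus BusRd; mem=90
  op2 P1: store L3 := 13 → I/M on L3; bus BusRdX; mem=10
  op3 P1: store L2 := 37 → I/M on L2; bus BusRdX; mem=90
  op4 P1: store L2 := 5 → I/M on L2; bus (none); mem=90
  op5 P0: store L2 := 6 → M/I on L2; bus BusRdX Flush; mem=5
  op6 P1: store L2 := 53 → I/M on L2; bus BusRdX Flush; mem=6
  op7 P1: store L2 := 74 → I/M on L2; bus (none); mem=6
  op8 P0: store L0 := 90 → M/I on L0; bus BusRdX; mem=60
  op9 P1: store L2 := 82 → I/M on L2; bus (none); mem=6
  op10 P1: store L2 := 8 → I/M on L2; bus (none); mem=6
  op11 P0: load  L2 → S/S on L2; bus BusRd Flush; mem=8
  op12 P1: store L6 := 67 → I/M on L6; bus BusRdX; mem=70
  op13 P0: load  L2 → S/S on L2; bus (none); mem=8
  op14 P0: load  L5 → E/I on L5; bus BusRd; mem=30
  op15 P0: store L5 := 99 → M/I on L5; bus (none); mem=30
  op16 P1: load  L2 → S/S on L2; bus (none); mem=8
  op17 P0: store L4 := 48 → M/I on L4; bus BusRdX; mem=10
  op18 P0: store L2 := 89 → M/I on L2; bus BusUpgr; mem=8
  op19 P1: store L2 := 52 → I/M on L2; bus BusRdX Flush; mem=89

state = I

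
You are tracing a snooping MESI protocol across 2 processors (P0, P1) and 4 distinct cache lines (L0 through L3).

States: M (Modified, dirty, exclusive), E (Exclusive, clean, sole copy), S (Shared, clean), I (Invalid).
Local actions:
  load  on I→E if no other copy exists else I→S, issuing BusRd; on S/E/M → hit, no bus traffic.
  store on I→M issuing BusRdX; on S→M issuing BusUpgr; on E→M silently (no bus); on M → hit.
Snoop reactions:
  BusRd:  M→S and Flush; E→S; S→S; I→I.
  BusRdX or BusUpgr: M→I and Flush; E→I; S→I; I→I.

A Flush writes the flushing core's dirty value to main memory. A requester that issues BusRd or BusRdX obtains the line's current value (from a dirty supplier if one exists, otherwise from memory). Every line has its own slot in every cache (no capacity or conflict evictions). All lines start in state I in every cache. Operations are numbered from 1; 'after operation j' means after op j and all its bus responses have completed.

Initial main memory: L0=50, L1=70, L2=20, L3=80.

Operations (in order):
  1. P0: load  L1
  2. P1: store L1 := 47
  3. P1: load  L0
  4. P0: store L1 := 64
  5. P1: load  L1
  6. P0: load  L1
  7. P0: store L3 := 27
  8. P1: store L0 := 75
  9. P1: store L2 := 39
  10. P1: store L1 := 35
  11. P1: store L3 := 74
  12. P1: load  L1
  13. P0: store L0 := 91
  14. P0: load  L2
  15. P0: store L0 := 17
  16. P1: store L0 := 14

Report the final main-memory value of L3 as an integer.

memory[L3] = 27

step 1: P0: load  L1  ⟶  EI  (L1)  txn=BusRd  M[L1]=70
step 2: P1: store L1 := 47  ⟶  IM  (L1)  txn=BusRdX  M[L1]=70
step 3: P1: load  L0  ⟶  IE  (L0)  txn=BusRd  M[L0]=50
step 4: P0: store L1 := 64  ⟶  MI  (L1)  txn=BusRdX+Flush  M[L1]=47
step 5: P1: load  L1  ⟶  SS  (L1)  txn=BusRd+Flush  M[L1]=64
step 6: P0: load  L1  ⟶  SS  (L1)  txn=∅  M[L1]=64
step 7: P0: store L3 := 27  ⟶  MI  (L3)  txn=BusRdX  M[L3]=80
step 8: P1: store L0 := 75  ⟶  IM  (L0)  txn=∅  M[L0]=50
step 9: P1: store L2 := 39  ⟶  IM  (L2)  txn=BusRdX  M[L2]=20
step 10: P1: store L1 := 35  ⟶  IM  (L1)  txn=BusUpgr  M[L1]=64
step 11: P1: store L3 := 74  ⟶  IM  (L3)  txn=BusRdX+Flush  M[L3]=27
step 12: P1: load  L1  ⟶  IM  (L1)  txn=∅  M[L1]=64
step 13: P0: store L0 := 91  ⟶  MI  (L0)  txn=BusRdX+Flush  M[L0]=75
step 14: P0: load  L2  ⟶  SS  (L2)  txn=BusRd+Flush  M[L2]=39
step 15: P0: store L0 := 17  ⟶  MI  (L0)  txn=∅  M[L0]=75
step 16: P1: store L0 := 14  ⟶  IM  (L0)  txn=BusRdX+Flush  M[L0]=17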